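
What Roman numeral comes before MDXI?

MDXI = 1511, so the previous integer is 1511 - 1 = 1510

MDX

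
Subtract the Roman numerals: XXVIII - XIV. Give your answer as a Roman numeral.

XXVIII = 28
XIV = 14
28 - 14 = 14

XIV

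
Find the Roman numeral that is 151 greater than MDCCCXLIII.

MDCCCXLIII = 1843
1843 + 151 = 1994

MCMXCIV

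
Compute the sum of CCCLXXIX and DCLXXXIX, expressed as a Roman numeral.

CCCLXXIX = 379
DCLXXXIX = 689
379 + 689 = 1068

MLXVIII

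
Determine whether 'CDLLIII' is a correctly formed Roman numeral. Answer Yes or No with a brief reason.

'CDLLIII': L should not appear more than once

No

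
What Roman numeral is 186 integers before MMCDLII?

MMCDLII = 2452
2452 - 186 = 2266

MMCCLXVI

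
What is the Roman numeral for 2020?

Convert 2020 to Roman numerals:
  2020 contains 2×1000 (MM)
  20 contains 2×10 (XX)

MMXX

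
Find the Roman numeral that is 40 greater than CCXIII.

CCXIII = 213
213 + 40 = 253

CCLIII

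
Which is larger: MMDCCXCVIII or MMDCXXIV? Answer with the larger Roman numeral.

MMDCCXCVIII = 2798
MMDCXXIV = 2624
2798 is larger

MMDCCXCVIII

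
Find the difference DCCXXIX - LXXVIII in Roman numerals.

DCCXXIX = 729
LXXVIII = 78
729 - 78 = 651

DCLI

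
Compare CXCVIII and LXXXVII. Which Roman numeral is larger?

CXCVIII = 198
LXXXVII = 87
198 is larger

CXCVIII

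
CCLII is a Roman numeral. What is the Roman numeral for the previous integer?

CCLII = 252, so the previous integer is 252 - 1 = 251

CCLI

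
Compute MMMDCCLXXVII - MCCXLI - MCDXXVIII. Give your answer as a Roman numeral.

MMMDCCLXXVII = 3777, MCCXLI = 1241, MCDXXVIII = 1428
3777 - 1241 = 2536
2536 - 1428 = 1108

MCVIII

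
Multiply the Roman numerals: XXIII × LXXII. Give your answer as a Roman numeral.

XXIII = 23
LXXII = 72
23 × 72 = 1656

MDCLVI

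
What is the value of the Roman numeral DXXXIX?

DXXXIX: D=500, X=10, X=10, X=10, IX=9
500 + 10 + 10 + 10 + 9 = 539

539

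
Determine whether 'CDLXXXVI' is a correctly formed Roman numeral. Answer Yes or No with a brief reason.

'CDLXXXVI': Check the rules: uses only the symbols I, V, X, L, C, D, M; no symbol is repeated more than three times in a row; V, L and D each appear at most once; the only place a smaller symbol precedes a larger one is the allowed subtractive pair CD, the symbol right after such a pair (if any) is smaller than the pair's first symbol, and otherwise the values never increase from left to right. Value: CD (400) + L (50) + X (10) + X (10) + X (10) + V (5) + I (1) = 486. So it is a valid standard Roman numeral.

Yes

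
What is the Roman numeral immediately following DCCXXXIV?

DCCXXXIV = 734; next is 735

DCCXXXV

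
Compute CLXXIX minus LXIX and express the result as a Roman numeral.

CLXXIX = 179
LXIX = 69
179 - 69 = 110

CX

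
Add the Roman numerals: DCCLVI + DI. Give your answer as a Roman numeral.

DCCLVI = 756
DI = 501
756 + 501 = 1257

MCCLVII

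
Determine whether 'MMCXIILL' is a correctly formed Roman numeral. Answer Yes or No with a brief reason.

'MMCXIILL': L should not appear more than once

No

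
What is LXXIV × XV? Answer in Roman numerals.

LXXIV = 74
XV = 15
74 × 15 = 1110

MCX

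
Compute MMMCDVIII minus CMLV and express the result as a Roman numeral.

MMMCDVIII = 3408
CMLV = 955
3408 - 955 = 2453

MMCDLIII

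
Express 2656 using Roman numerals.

Convert 2656 to Roman numerals:
  2656 contains 2×1000 (MM)
  656 contains 1×500 (D)
  156 contains 1×100 (C)
  56 contains 1×50 (L)
  6 contains 1×5 (V)
  1 contains 1×1 (I)

MMDCLVI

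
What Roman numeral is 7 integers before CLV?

CLV = 155
155 - 7 = 148

CXLVIII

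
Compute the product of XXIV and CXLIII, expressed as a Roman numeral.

XXIV = 24
CXLIII = 143
24 × 143 = 3432

MMMCDXXXII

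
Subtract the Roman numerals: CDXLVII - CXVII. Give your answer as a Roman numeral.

CDXLVII = 447
CXVII = 117
447 - 117 = 330

CCCXXX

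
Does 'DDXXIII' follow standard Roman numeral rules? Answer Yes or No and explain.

'DDXXIII': D should not appear more than once

No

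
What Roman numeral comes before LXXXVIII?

LXXXVIII = 88; previous is 87

LXXXVII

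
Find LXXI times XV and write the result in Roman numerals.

LXXI = 71
XV = 15
71 × 15 = 1065

MLXV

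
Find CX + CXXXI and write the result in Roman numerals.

CX = 110
CXXXI = 131
110 + 131 = 241

CCXLI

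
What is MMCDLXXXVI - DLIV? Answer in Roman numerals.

MMCDLXXXVI = 2486
DLIV = 554
2486 - 554 = 1932

MCMXXXII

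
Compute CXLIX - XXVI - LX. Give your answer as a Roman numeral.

CXLIX = 149, XXVI = 26, LX = 60
149 - 26 = 123
123 - 60 = 63

LXIII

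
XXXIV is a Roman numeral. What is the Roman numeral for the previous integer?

XXXIV = 34; previous is 33

XXXIII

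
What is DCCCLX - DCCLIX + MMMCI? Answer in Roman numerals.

DCCCLX = 860, DCCLIX = 759, MMMCI = 3101
860 - 759 = 101
101 + 3101 = 3202

MMMCCII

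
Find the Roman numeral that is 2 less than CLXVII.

CLXVII = 167
167 - 2 = 165

CLXV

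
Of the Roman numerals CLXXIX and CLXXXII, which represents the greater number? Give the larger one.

CLXXIX = 179
CLXXXII = 182
182 is larger

CLXXXII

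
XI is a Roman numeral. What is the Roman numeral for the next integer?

XI = 11, so the next integer is 11 + 1 = 12

XII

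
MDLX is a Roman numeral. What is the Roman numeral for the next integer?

MDLX = 1560, so the next integer is 1560 + 1 = 1561

MDLXI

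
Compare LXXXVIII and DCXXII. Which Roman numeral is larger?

LXXXVIII = 88
DCXXII = 622
622 is larger

DCXXII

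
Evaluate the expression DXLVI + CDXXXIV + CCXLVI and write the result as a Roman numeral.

DXLVI = 546, CDXXXIV = 434, CCXLVI = 246
546 + 434 = 980
980 + 246 = 1226

MCCXXVI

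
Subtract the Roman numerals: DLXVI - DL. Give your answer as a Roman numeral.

DLXVI = 566
DL = 550
566 - 550 = 16

XVI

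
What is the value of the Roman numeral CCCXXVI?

CCCXXVI: C=100, C=100, C=100, X=10, X=10, V=5, I=1
100 + 100 + 100 + 10 + 10 + 5 + 1 = 326

326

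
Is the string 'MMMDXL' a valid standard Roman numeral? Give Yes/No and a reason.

'MMMDXL': Check the rules: uses only the symbols I, V, X, L, C, D, M; no symbol is repeated more than three times in a row; V, L and D each appear at most once; the only place a smaller symbol precedes a larger one is the allowed subtractive pair XL, the symbol right after such a pair (if any) is smaller than the pair's first symbol, and otherwise the values never increase from left to right. Value: M (1000) + M (1000) + M (1000) + D (500) + XL (40) = 3540. So it is a valid standard Roman numeral.

Yes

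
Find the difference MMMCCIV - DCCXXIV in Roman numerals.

MMMCCIV = 3204
DCCXXIV = 724
3204 - 724 = 2480

MMCDLXXX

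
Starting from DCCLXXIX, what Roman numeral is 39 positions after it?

DCCLXXIX = 779
779 + 39 = 818

DCCCXVIII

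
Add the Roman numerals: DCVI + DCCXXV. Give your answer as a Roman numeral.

DCVI = 606
DCCXXV = 725
606 + 725 = 1331

MCCCXXXI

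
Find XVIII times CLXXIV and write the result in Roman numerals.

XVIII = 18
CLXXIV = 174
18 × 174 = 3132

MMMCXXXII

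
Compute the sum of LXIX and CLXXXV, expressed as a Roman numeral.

LXIX = 69
CLXXXV = 185
69 + 185 = 254

CCLIV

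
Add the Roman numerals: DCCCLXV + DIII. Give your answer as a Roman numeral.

DCCCLXV = 865
DIII = 503
865 + 503 = 1368

MCCCLXVIII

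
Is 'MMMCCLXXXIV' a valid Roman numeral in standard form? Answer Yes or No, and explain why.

'MMMCCLXXXIV': Check the rules: uses only the symbols I, V, X, L, C, D, M; no symbol is repeated more than three times in a row; V, L and D each appear at most once; the only place a smaller symbol precedes a larger one is the allowed subtractive pair IV, the symbol right after such a pair (if any) is smaller than the pair's first symbol, and otherwise the values never increase from left to right. Value: M (1000) + M (1000) + M (1000) + C (100) + C (100) + L (50) + X (10) + X (10) + X (10) + IV (4) = 3284. So it is a valid standard Roman numeral.

Yes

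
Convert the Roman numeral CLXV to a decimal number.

CLXV: C=100, L=50, X=10, V=5
100 + 50 + 10 + 5 = 165

165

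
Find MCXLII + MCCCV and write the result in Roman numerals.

MCXLII = 1142
MCCCV = 1305
1142 + 1305 = 2447

MMCDXLVII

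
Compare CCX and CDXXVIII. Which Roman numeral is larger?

CCX = 210
CDXXVIII = 428
428 is larger

CDXXVIII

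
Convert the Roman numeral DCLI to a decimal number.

DCLI: D=500, C=100, L=50, I=1
500 + 100 + 50 + 1 = 651

651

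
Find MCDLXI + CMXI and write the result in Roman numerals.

MCDLXI = 1461
CMXI = 911
1461 + 911 = 2372

MMCCCLXXII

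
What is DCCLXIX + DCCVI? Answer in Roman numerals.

DCCLXIX = 769
DCCVI = 706
769 + 706 = 1475

MCDLXXV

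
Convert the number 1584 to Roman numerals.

Convert 1584 to Roman numerals:
  1584 contains 1×1000 (M)
  584 contains 1×500 (D)
  84 contains 1×50 (L)
  34 contains 3×10 (XXX)
  4 contains 1×4 (IV)

MDLXXXIV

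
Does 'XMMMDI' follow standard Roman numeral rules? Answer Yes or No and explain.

'XMMMDI': Invalid subtractive combination: XM

No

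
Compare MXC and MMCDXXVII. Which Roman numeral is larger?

MXC = 1090
MMCDXXVII = 2427
2427 is larger

MMCDXXVII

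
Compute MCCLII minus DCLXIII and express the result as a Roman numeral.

MCCLII = 1252
DCLXIII = 663
1252 - 663 = 589

DLXXXIX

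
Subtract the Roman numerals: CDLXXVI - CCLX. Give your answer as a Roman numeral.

CDLXXVI = 476
CCLX = 260
476 - 260 = 216

CCXVI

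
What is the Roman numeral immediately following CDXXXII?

CDXXXII = 432; next is 433

CDXXXIII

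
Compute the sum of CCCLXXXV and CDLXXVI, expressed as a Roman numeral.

CCCLXXXV = 385
CDLXXVI = 476
385 + 476 = 861

DCCCLXI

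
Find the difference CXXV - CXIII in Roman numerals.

CXXV = 125
CXIII = 113
125 - 113 = 12

XII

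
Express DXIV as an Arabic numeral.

DXIV: D=500, X=10, IV=4
500 + 10 + 4 = 514

514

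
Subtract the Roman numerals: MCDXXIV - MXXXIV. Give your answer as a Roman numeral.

MCDXXIV = 1424
MXXXIV = 1034
1424 - 1034 = 390

CCCXC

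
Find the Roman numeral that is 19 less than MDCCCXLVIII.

MDCCCXLVIII = 1848
1848 - 19 = 1829

MDCCCXXIX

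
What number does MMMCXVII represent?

MMMCXVII: M=1000, M=1000, M=1000, C=100, X=10, V=5, I=1, I=1
1000 + 1000 + 1000 + 100 + 10 + 5 + 1 + 1 = 3117

3117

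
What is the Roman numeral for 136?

Convert 136 to Roman numerals:
  136 contains 1×100 (C)
  36 contains 3×10 (XXX)
  6 contains 1×5 (V)
  1 contains 1×1 (I)

CXXXVI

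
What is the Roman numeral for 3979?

Convert 3979 to Roman numerals:
  3979 contains 3×1000 (MMM)
  979 contains 1×900 (CM)
  79 contains 1×50 (L)
  29 contains 2×10 (XX)
  9 contains 1×9 (IX)

MMMCMLXXIX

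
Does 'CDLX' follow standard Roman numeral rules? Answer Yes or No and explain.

'CDLX': Check the rules: uses only the symbols I, V, X, L, C, D, M; no symbol is repeated more than three times in a row; V, L and D each appear at most once; the only place a smaller symbol precedes a larger one is the allowed subtractive pair CD, the symbol right after such a pair (if any) is smaller than the pair's first symbol, and otherwise the values never increase from left to right. Value: CD (400) + L (50) + X (10) = 460. So it is a valid standard Roman numeral.

Yes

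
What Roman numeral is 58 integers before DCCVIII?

DCCVIII = 708
708 - 58 = 650

DCL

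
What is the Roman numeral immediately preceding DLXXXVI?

DLXXXVI = 586, so the previous integer is 586 - 1 = 585

DLXXXV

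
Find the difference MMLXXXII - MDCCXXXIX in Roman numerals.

MMLXXXII = 2082
MDCCXXXIX = 1739
2082 - 1739 = 343

CCCXLIII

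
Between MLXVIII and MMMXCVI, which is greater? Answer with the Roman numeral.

MLXVIII = 1068
MMMXCVI = 3096
3096 is larger

MMMXCVI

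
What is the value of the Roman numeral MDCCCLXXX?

MDCCCLXXX: M=1000, D=500, C=100, C=100, C=100, L=50, X=10, X=10, X=10
1000 + 500 + 100 + 100 + 100 + 50 + 10 + 10 + 10 = 1880

1880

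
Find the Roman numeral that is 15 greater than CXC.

CXC = 190
190 + 15 = 205

CCV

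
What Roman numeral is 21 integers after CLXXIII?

CLXXIII = 173
173 + 21 = 194

CXCIV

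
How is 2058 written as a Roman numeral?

Convert 2058 to Roman numerals:
  2058 contains 2×1000 (MM)
  58 contains 1×50 (L)
  8 contains 1×5 (V)
  3 contains 3×1 (III)

MMLVIII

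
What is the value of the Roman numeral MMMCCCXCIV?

MMMCCCXCIV: M=1000, M=1000, M=1000, C=100, C=100, C=100, XC=90, IV=4
1000 + 1000 + 1000 + 100 + 100 + 100 + 90 + 4 = 3394

3394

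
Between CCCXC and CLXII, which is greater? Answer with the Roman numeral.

CCCXC = 390
CLXII = 162
390 is larger

CCCXC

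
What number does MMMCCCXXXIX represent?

MMMCCCXXXIX: M=1000, M=1000, M=1000, C=100, C=100, C=100, X=10, X=10, X=10, IX=9
1000 + 1000 + 1000 + 100 + 100 + 100 + 10 + 10 + 10 + 9 = 3339

3339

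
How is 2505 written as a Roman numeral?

Convert 2505 to Roman numerals:
  2505 contains 2×1000 (MM)
  505 contains 1×500 (D)
  5 contains 1×5 (V)

MMDV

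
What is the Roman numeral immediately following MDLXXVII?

MDLXXVII = 1577, so the next integer is 1577 + 1 = 1578

MDLXXVIII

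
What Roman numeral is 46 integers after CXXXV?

CXXXV = 135
135 + 46 = 181

CLXXXI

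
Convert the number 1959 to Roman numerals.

Convert 1959 to Roman numerals:
  1959 contains 1×1000 (M)
  959 contains 1×900 (CM)
  59 contains 1×50 (L)
  9 contains 1×9 (IX)

MCMLIX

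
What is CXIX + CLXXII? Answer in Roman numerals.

CXIX = 119
CLXXII = 172
119 + 172 = 291

CCXCI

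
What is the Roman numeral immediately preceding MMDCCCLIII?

MMDCCCLIII = 2853, so the previous integer is 2853 - 1 = 2852

MMDCCCLII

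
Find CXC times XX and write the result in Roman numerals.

CXC = 190
XX = 20
190 × 20 = 3800

MMMDCCC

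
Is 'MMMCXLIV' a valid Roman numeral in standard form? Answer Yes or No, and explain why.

'MMMCXLIV': Check the rules: uses only the symbols I, V, X, L, C, D, M; no symbol is repeated more than three times in a row; V, L and D each appear at most once; the only places a smaller symbol precedes a larger one are the allowed subtractive pairs XL, IV, the symbol right after such a pair (if any) is smaller than the pair's first symbol, and otherwise the values never increase from left to right. Value: M (1000) + M (1000) + M (1000) + C (100) + XL (40) + IV (4) = 3144. So it is a valid standard Roman numeral.

Yes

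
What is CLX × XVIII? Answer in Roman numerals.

CLX = 160
XVIII = 18
160 × 18 = 2880

MMDCCCLXXX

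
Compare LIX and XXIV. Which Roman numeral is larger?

LIX = 59
XXIV = 24
59 is larger

LIX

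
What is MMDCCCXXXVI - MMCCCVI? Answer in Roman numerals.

MMDCCCXXXVI = 2836
MMCCCVI = 2306
2836 - 2306 = 530

DXXX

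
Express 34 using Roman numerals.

Convert 34 to Roman numerals:
  34 contains 3×10 (XXX)
  4 contains 1×4 (IV)

XXXIV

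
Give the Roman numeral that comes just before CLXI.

CLXI = 161; previous is 160

CLX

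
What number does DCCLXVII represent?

DCCLXVII: D=500, C=100, C=100, L=50, X=10, V=5, I=1, I=1
500 + 100 + 100 + 50 + 10 + 5 + 1 + 1 = 767

767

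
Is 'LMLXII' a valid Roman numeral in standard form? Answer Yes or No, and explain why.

'LMLXII': L should not appear more than once

No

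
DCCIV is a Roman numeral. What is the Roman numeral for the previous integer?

DCCIV = 704; previous is 703

DCCIII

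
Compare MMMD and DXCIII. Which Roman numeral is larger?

MMMD = 3500
DXCIII = 593
3500 is larger

MMMD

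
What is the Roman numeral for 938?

Convert 938 to Roman numerals:
  938 contains 1×900 (CM)
  38 contains 3×10 (XXX)
  8 contains 1×5 (V)
  3 contains 3×1 (III)

CMXXXVIII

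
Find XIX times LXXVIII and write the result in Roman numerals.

XIX = 19
LXXVIII = 78
19 × 78 = 1482

MCDLXXXII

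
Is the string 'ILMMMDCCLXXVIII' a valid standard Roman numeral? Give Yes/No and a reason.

'ILMMMDCCLXXVIII': L should not appear more than once

No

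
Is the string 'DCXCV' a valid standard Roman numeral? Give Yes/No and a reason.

'DCXCV': Check the rules: uses only the symbols I, V, X, L, C, D, M; no symbol is repeated more than three times in a row; V, L and D each appear at most once; the only place a smaller symbol precedes a larger one is the allowed subtractive pair XC, the symbol right after such a pair (if any) is smaller than the pair's first symbol, and otherwise the values never increase from left to right. Value: D (500) + C (100) + XC (90) + V (5) = 695. So it is a valid standard Roman numeral.

Yes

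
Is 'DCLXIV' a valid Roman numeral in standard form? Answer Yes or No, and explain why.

'DCLXIV': Check the rules: uses only the symbols I, V, X, L, C, D, M; no symbol is repeated more than three times in a row; V, L and D each appear at most once; the only place a smaller symbol precedes a larger one is the allowed subtractive pair IV, the symbol right after such a pair (if any) is smaller than the pair's first symbol, and otherwise the values never increase from left to right. Value: D (500) + C (100) + L (50) + X (10) + IV (4) = 664. So it is a valid standard Roman numeral.

Yes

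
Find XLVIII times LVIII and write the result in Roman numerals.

XLVIII = 48
LVIII = 58
48 × 58 = 2784

MMDCCLXXXIV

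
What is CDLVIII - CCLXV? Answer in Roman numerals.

CDLVIII = 458
CCLXV = 265
458 - 265 = 193

CXCIII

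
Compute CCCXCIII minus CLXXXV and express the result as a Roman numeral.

CCCXCIII = 393
CLXXXV = 185
393 - 185 = 208

CCVIII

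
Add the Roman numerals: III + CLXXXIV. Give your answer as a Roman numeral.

III = 3
CLXXXIV = 184
3 + 184 = 187

CLXXXVII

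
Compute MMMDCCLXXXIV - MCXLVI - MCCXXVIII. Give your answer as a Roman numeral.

MMMDCCLXXXIV = 3784, MCXLVI = 1146, MCCXXVIII = 1228
3784 - 1146 = 2638
2638 - 1228 = 1410

MCDX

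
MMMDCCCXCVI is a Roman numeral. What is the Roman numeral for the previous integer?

MMMDCCCXCVI = 3896; previous is 3895

MMMDCCCXCV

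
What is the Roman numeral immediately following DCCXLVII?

DCCXLVII = 747; next is 748

DCCXLVIII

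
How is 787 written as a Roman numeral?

Convert 787 to Roman numerals:
  787 contains 1×500 (D)
  287 contains 2×100 (CC)
  87 contains 1×50 (L)
  37 contains 3×10 (XXX)
  7 contains 1×5 (V)
  2 contains 2×1 (II)

DCCLXXXVII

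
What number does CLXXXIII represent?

CLXXXIII: C=100, L=50, X=10, X=10, X=10, I=1, I=1, I=1
100 + 50 + 10 + 10 + 10 + 1 + 1 + 1 = 183

183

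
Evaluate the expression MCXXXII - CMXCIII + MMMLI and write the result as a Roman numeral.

MCXXXII = 1132, CMXCIII = 993, MMMLI = 3051
1132 - 993 = 139
139 + 3051 = 3190

MMMCXC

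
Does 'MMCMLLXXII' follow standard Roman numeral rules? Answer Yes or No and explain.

'MMCMLLXXII': L should not appear more than once

No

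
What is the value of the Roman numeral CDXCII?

CDXCII: CD=400, XC=90, I=1, I=1
400 + 90 + 1 + 1 = 492

492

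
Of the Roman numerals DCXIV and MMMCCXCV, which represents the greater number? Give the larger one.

DCXIV = 614
MMMCCXCV = 3295
3295 is larger

MMMCCXCV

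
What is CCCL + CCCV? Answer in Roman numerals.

CCCL = 350
CCCV = 305
350 + 305 = 655

DCLV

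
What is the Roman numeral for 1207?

Convert 1207 to Roman numerals:
  1207 contains 1×1000 (M)
  207 contains 2×100 (CC)
  7 contains 1×5 (V)
  2 contains 2×1 (II)

MCCVII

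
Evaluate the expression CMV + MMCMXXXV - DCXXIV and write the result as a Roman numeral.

CMV = 905, MMCMXXXV = 2935, DCXXIV = 624
905 + 2935 = 3840
3840 - 624 = 3216

MMMCCXVI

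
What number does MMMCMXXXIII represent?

MMMCMXXXIII: M=1000, M=1000, M=1000, CM=900, X=10, X=10, X=10, I=1, I=1, I=1
1000 + 1000 + 1000 + 900 + 10 + 10 + 10 + 1 + 1 + 1 = 3933

3933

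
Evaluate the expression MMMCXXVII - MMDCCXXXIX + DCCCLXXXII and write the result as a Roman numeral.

MMMCXXVII = 3127, MMDCCXXXIX = 2739, DCCCLXXXII = 882
3127 - 2739 = 388
388 + 882 = 1270

MCCLXX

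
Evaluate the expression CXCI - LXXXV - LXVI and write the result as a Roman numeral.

CXCI = 191, LXXXV = 85, LXVI = 66
191 - 85 = 106
106 - 66 = 40

XL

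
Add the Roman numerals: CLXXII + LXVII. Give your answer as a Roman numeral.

CLXXII = 172
LXVII = 67
172 + 67 = 239

CCXXXIX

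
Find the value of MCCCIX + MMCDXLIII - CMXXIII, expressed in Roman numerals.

MCCCIX = 1309, MMCDXLIII = 2443, CMXXIII = 923
1309 + 2443 = 3752
3752 - 923 = 2829

MMDCCCXXIX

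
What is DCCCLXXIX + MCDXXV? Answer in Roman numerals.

DCCCLXXIX = 879
MCDXXV = 1425
879 + 1425 = 2304

MMCCCIV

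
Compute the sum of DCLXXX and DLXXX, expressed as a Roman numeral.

DCLXXX = 680
DLXXX = 580
680 + 580 = 1260

MCCLX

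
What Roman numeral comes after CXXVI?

CXXVI = 126; next is 127

CXXVII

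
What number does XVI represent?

XVI: X=10, V=5, I=1
10 + 5 + 1 = 16

16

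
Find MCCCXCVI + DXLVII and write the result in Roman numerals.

MCCCXCVI = 1396
DXLVII = 547
1396 + 547 = 1943

MCMXLIII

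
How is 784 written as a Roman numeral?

Convert 784 to Roman numerals:
  784 contains 1×500 (D)
  284 contains 2×100 (CC)
  84 contains 1×50 (L)
  34 contains 3×10 (XXX)
  4 contains 1×4 (IV)

DCCLXXXIV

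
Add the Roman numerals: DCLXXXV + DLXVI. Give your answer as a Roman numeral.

DCLXXXV = 685
DLXVI = 566
685 + 566 = 1251

MCCLI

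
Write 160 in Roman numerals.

Convert 160 to Roman numerals:
  160 contains 1×100 (C)
  60 contains 1×50 (L)
  10 contains 1×10 (X)

CLX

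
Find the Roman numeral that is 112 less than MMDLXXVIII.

MMDLXXVIII = 2578
2578 - 112 = 2466

MMCDLXVI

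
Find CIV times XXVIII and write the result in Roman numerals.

CIV = 104
XXVIII = 28
104 × 28 = 2912

MMCMXII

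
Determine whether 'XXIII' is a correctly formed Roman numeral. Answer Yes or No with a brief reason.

'XXIII': Check the rules: uses only the symbols I, V, X, L, C, D, M; no symbol is repeated more than three times in a row; V, L and D each appear at most once; no smaller symbol precedes a larger one (values never increase from left to right). Value: X (10) + X (10) + I (1) + I (1) + I (1) = 23. So it is a valid standard Roman numeral.

Yes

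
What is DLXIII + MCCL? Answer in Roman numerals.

DLXIII = 563
MCCL = 1250
563 + 1250 = 1813

MDCCCXIII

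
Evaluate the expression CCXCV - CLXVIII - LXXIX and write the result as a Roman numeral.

CCXCV = 295, CLXVIII = 168, LXXIX = 79
295 - 168 = 127
127 - 79 = 48

XLVIII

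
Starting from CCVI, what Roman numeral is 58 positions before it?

CCVI = 206
206 - 58 = 148

CXLVIII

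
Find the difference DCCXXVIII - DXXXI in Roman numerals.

DCCXXVIII = 728
DXXXI = 531
728 - 531 = 197

CXCVII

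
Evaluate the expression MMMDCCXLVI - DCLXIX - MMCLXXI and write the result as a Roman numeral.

MMMDCCXLVI = 3746, DCLXIX = 669, MMCLXXI = 2171
3746 - 669 = 3077
3077 - 2171 = 906

CMVI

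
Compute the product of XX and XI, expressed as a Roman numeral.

XX = 20
XI = 11
20 × 11 = 220

CCXX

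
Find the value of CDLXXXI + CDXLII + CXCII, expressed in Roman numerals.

CDLXXXI = 481, CDXLII = 442, CXCII = 192
481 + 442 = 923
923 + 192 = 1115

MCXV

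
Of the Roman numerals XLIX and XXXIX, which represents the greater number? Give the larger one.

XLIX = 49
XXXIX = 39
49 is larger

XLIX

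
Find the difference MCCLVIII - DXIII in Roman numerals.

MCCLVIII = 1258
DXIII = 513
1258 - 513 = 745

DCCXLV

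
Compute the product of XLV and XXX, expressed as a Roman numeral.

XLV = 45
XXX = 30
45 × 30 = 1350

MCCCL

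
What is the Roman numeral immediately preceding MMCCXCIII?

MMCCXCIII = 2293; previous is 2292

MMCCXCII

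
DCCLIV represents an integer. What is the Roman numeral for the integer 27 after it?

DCCLIV = 754
754 + 27 = 781

DCCLXXXI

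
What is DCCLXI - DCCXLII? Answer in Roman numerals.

DCCLXI = 761
DCCXLII = 742
761 - 742 = 19

XIX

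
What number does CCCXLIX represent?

CCCXLIX: C=100, C=100, C=100, XL=40, IX=9
100 + 100 + 100 + 40 + 9 = 349

349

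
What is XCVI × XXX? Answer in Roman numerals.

XCVI = 96
XXX = 30
96 × 30 = 2880

MMDCCCLXXX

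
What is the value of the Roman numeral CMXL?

CMXL: CM=900, XL=40
900 + 40 = 940

940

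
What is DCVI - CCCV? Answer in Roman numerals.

DCVI = 606
CCCV = 305
606 - 305 = 301

CCCI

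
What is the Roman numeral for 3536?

Convert 3536 to Roman numerals:
  3536 contains 3×1000 (MMM)
  536 contains 1×500 (D)
  36 contains 3×10 (XXX)
  6 contains 1×5 (V)
  1 contains 1×1 (I)

MMMDXXXVI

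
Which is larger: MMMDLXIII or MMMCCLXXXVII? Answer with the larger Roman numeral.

MMMDLXIII = 3563
MMMCCLXXXVII = 3287
3563 is larger

MMMDLXIII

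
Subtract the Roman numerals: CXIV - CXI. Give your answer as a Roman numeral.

CXIV = 114
CXI = 111
114 - 111 = 3

III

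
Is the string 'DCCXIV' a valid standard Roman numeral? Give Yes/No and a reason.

'DCCXIV': Check the rules: uses only the symbols I, V, X, L, C, D, M; no symbol is repeated more than three times in a row; V, L and D each appear at most once; the only place a smaller symbol precedes a larger one is the allowed subtractive pair IV, the symbol right after such a pair (if any) is smaller than the pair's first symbol, and otherwise the values never increase from left to right. Value: D (500) + C (100) + C (100) + X (10) + IV (4) = 714. So it is a valid standard Roman numeral.

Yes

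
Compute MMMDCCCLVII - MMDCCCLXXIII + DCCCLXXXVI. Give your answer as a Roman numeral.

MMMDCCCLVII = 3857, MMDCCCLXXIII = 2873, DCCCLXXXVI = 886
3857 - 2873 = 984
984 + 886 = 1870

MDCCCLXX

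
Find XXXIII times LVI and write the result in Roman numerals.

XXXIII = 33
LVI = 56
33 × 56 = 1848

MDCCCXLVIII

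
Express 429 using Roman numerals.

Convert 429 to Roman numerals:
  429 contains 1×400 (CD)
  29 contains 2×10 (XX)
  9 contains 1×9 (IX)

CDXXIX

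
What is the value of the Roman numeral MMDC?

MMDC: M=1000, M=1000, D=500, C=100
1000 + 1000 + 500 + 100 = 2600

2600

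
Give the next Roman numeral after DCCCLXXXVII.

DCCCLXXXVII = 887, so the next integer is 887 + 1 = 888

DCCCLXXXVIII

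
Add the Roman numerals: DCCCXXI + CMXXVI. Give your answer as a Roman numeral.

DCCCXXI = 821
CMXXVI = 926
821 + 926 = 1747

MDCCXLVII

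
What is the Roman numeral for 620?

Convert 620 to Roman numerals:
  620 contains 1×500 (D)
  120 contains 1×100 (C)
  20 contains 2×10 (XX)

DCXX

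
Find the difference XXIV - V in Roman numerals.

XXIV = 24
V = 5
24 - 5 = 19

XIX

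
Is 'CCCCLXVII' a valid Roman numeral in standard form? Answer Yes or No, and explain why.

'CCCCLXVII': More than 3 consecutive C's

No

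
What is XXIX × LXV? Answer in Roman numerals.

XXIX = 29
LXV = 65
29 × 65 = 1885

MDCCCLXXXV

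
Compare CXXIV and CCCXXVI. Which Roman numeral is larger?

CXXIV = 124
CCCXXVI = 326
326 is larger

CCCXXVI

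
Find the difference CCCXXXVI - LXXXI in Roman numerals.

CCCXXXVI = 336
LXXXI = 81
336 - 81 = 255

CCLV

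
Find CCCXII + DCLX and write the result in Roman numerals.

CCCXII = 312
DCLX = 660
312 + 660 = 972

CMLXXII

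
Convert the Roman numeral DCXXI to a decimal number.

DCXXI: D=500, C=100, X=10, X=10, I=1
500 + 100 + 10 + 10 + 1 = 621

621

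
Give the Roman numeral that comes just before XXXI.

XXXI = 31, so the previous integer is 31 - 1 = 30

XXX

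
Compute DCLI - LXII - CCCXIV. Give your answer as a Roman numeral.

DCLI = 651, LXII = 62, CCCXIV = 314
651 - 62 = 589
589 - 314 = 275

CCLXXV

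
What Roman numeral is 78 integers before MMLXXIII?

MMLXXIII = 2073
2073 - 78 = 1995

MCMXCV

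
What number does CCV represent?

CCV: C=100, C=100, V=5
100 + 100 + 5 = 205

205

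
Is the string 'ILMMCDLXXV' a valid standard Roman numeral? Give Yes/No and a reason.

'ILMMCDLXXV': L should not appear more than once

No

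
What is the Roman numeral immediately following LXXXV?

LXXXV = 85, so the next integer is 85 + 1 = 86

LXXXVI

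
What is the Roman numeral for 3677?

Convert 3677 to Roman numerals:
  3677 contains 3×1000 (MMM)
  677 contains 1×500 (D)
  177 contains 1×100 (C)
  77 contains 1×50 (L)
  27 contains 2×10 (XX)
  7 contains 1×5 (V)
  2 contains 2×1 (II)

MMMDCLXXVII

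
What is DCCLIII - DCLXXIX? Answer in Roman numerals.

DCCLIII = 753
DCLXXIX = 679
753 - 679 = 74

LXXIV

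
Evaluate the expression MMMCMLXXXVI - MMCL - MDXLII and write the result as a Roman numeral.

MMMCMLXXXVI = 3986, MMCL = 2150, MDXLII = 1542
3986 - 2150 = 1836
1836 - 1542 = 294

CCXCIV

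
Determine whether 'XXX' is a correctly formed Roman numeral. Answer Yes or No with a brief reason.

'XXX': Check the rules: uses only the symbols I, V, X, L, C, D, M; no symbol is repeated more than three times in a row; V, L and D each appear at most once; no smaller symbol precedes a larger one (values never increase from left to right). Value: X (10) + X (10) + X (10) = 30. So it is a valid standard Roman numeral.

Yes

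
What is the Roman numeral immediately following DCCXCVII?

DCCXCVII = 797, so the next integer is 797 + 1 = 798

DCCXCVIII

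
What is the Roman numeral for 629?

Convert 629 to Roman numerals:
  629 contains 1×500 (D)
  129 contains 1×100 (C)
  29 contains 2×10 (XX)
  9 contains 1×9 (IX)

DCXXIX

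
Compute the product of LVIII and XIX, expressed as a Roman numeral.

LVIII = 58
XIX = 19
58 × 19 = 1102

MCII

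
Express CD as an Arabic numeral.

CD: CD=400

400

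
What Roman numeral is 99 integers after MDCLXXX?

MDCLXXX = 1680
1680 + 99 = 1779

MDCCLXXIX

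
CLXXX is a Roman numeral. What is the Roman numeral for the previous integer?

CLXXX = 180; previous is 179

CLXXIX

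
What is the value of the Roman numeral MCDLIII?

MCDLIII: M=1000, CD=400, L=50, I=1, I=1, I=1
1000 + 400 + 50 + 1 + 1 + 1 = 1453

1453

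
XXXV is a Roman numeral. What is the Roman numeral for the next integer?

XXXV = 35, so the next integer is 35 + 1 = 36

XXXVI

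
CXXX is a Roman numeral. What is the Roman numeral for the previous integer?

CXXX = 130; previous is 129

CXXIX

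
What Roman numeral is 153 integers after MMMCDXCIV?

MMMCDXCIV = 3494
3494 + 153 = 3647

MMMDCXLVII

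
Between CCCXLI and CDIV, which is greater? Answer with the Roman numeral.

CCCXLI = 341
CDIV = 404
404 is larger

CDIV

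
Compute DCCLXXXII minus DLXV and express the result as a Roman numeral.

DCCLXXXII = 782
DLXV = 565
782 - 565 = 217

CCXVII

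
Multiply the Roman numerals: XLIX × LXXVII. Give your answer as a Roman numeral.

XLIX = 49
LXXVII = 77
49 × 77 = 3773

MMMDCCLXXIII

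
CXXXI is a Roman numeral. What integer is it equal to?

CXXXI: C=100, X=10, X=10, X=10, I=1
100 + 10 + 10 + 10 + 1 = 131

131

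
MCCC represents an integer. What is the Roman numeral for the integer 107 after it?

MCCC = 1300
1300 + 107 = 1407

MCDVII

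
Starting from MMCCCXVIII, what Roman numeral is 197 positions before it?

MMCCCXVIII = 2318
2318 - 197 = 2121

MMCXXI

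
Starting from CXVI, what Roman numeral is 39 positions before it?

CXVI = 116
116 - 39 = 77

LXXVII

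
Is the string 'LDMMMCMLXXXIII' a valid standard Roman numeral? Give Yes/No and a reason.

'LDMMMCMLXXXIII': L should not appear more than once

No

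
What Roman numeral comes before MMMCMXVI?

MMMCMXVI = 3916, so the previous integer is 3916 - 1 = 3915

MMMCMXV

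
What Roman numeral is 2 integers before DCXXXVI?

DCXXXVI = 636
636 - 2 = 634

DCXXXIV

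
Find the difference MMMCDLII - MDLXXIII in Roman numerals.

MMMCDLII = 3452
MDLXXIII = 1573
3452 - 1573 = 1879

MDCCCLXXIX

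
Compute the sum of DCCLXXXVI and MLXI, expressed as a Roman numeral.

DCCLXXXVI = 786
MLXI = 1061
786 + 1061 = 1847

MDCCCXLVII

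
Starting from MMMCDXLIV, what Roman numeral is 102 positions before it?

MMMCDXLIV = 3444
3444 - 102 = 3342

MMMCCCXLII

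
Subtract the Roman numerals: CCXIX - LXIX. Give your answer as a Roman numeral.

CCXIX = 219
LXIX = 69
219 - 69 = 150

CL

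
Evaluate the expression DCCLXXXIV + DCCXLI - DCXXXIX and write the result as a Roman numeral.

DCCLXXXIV = 784, DCCXLI = 741, DCXXXIX = 639
784 + 741 = 1525
1525 - 639 = 886

DCCCLXXXVI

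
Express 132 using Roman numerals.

Convert 132 to Roman numerals:
  132 contains 1×100 (C)
  32 contains 3×10 (XXX)
  2 contains 2×1 (II)

CXXXII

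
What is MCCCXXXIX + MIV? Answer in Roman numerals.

MCCCXXXIX = 1339
MIV = 1004
1339 + 1004 = 2343

MMCCCXLIII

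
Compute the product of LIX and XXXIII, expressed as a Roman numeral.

LIX = 59
XXXIII = 33
59 × 33 = 1947

MCMXLVII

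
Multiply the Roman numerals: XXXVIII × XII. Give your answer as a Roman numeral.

XXXVIII = 38
XII = 12
38 × 12 = 456

CDLVI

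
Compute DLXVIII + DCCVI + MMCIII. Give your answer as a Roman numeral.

DLXVIII = 568, DCCVI = 706, MMCIII = 2103
568 + 706 = 1274
1274 + 2103 = 3377

MMMCCCLXXVII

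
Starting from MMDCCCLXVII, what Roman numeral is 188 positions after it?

MMDCCCLXVII = 2867
2867 + 188 = 3055

MMMLV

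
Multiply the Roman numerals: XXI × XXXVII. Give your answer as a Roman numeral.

XXI = 21
XXXVII = 37
21 × 37 = 777

DCCLXXVII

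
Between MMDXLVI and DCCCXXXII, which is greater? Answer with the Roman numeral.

MMDXLVI = 2546
DCCCXXXII = 832
2546 is larger

MMDXLVI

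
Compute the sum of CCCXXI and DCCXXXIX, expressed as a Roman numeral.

CCCXXI = 321
DCCXXXIX = 739
321 + 739 = 1060

MLX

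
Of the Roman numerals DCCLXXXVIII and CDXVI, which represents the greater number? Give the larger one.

DCCLXXXVIII = 788
CDXVI = 416
788 is larger

DCCLXXXVIII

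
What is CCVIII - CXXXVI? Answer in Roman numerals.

CCVIII = 208
CXXXVI = 136
208 - 136 = 72

LXXII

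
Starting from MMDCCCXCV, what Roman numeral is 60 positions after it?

MMDCCCXCV = 2895
2895 + 60 = 2955

MMCMLV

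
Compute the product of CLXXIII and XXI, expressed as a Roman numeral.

CLXXIII = 173
XXI = 21
173 × 21 = 3633

MMMDCXXXIII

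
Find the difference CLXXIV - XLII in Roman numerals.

CLXXIV = 174
XLII = 42
174 - 42 = 132

CXXXII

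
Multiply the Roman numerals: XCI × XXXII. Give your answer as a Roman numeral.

XCI = 91
XXXII = 32
91 × 32 = 2912

MMCMXII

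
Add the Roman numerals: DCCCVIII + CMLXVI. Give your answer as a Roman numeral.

DCCCVIII = 808
CMLXVI = 966
808 + 966 = 1774

MDCCLXXIV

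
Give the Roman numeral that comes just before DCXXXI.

DCXXXI = 631, so the previous integer is 631 - 1 = 630

DCXXX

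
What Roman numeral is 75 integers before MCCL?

MCCL = 1250
1250 - 75 = 1175

MCLXXV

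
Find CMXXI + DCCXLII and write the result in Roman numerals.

CMXXI = 921
DCCXLII = 742
921 + 742 = 1663

MDCLXIII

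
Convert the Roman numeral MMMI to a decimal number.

MMMI: M=1000, M=1000, M=1000, I=1
1000 + 1000 + 1000 + 1 = 3001

3001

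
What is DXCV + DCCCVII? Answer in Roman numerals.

DXCV = 595
DCCCVII = 807
595 + 807 = 1402

MCDII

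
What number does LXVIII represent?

LXVIII: L=50, X=10, V=5, I=1, I=1, I=1
50 + 10 + 5 + 1 + 1 + 1 = 68

68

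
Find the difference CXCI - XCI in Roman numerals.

CXCI = 191
XCI = 91
191 - 91 = 100

C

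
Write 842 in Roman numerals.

Convert 842 to Roman numerals:
  842 contains 1×500 (D)
  342 contains 3×100 (CCC)
  42 contains 1×40 (XL)
  2 contains 2×1 (II)

DCCCXLII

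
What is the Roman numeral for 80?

Convert 80 to Roman numerals:
  80 contains 1×50 (L)
  30 contains 3×10 (XXX)

LXXX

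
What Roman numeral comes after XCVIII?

XCVIII = 98, so the next integer is 98 + 1 = 99

XCIX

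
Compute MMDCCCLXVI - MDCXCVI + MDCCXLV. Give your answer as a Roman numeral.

MMDCCCLXVI = 2866, MDCXCVI = 1696, MDCCXLV = 1745
2866 - 1696 = 1170
1170 + 1745 = 2915

MMCMXV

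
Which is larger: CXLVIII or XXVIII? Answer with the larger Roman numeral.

CXLVIII = 148
XXVIII = 28
148 is larger

CXLVIII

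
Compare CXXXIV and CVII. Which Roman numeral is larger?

CXXXIV = 134
CVII = 107
134 is larger

CXXXIV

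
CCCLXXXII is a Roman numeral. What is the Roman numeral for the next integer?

CCCLXXXII = 382; next is 383

CCCLXXXIII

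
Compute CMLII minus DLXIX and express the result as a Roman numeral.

CMLII = 952
DLXIX = 569
952 - 569 = 383

CCCLXXXIII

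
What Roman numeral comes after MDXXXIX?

MDXXXIX = 1539, so the next integer is 1539 + 1 = 1540

MDXL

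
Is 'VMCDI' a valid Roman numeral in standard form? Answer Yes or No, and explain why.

'VMCDI': Invalid subtractive combination: VM

No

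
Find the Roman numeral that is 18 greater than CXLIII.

CXLIII = 143
143 + 18 = 161

CLXI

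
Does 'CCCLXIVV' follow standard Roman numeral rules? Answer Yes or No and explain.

'CCCLXIVV': V should not appear more than once

No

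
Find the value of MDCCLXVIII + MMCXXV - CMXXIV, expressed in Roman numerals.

MDCCLXVIII = 1768, MMCXXV = 2125, CMXXIV = 924
1768 + 2125 = 3893
3893 - 924 = 2969

MMCMLXIX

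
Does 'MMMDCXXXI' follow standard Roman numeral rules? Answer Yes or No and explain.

'MMMDCXXXI': Check the rules: uses only the symbols I, V, X, L, C, D, M; no symbol is repeated more than three times in a row; V, L and D each appear at most once; no smaller symbol precedes a larger one (values never increase from left to right). Value: M (1000) + M (1000) + M (1000) + D (500) + C (100) + X (10) + X (10) + X (10) + I (1) = 3631. So it is a valid standard Roman numeral.

Yes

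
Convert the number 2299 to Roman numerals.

Convert 2299 to Roman numerals:
  2299 contains 2×1000 (MM)
  299 contains 2×100 (CC)
  99 contains 1×90 (XC)
  9 contains 1×9 (IX)

MMCCXCIX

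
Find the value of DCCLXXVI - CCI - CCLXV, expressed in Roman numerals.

DCCLXXVI = 776, CCI = 201, CCLXV = 265
776 - 201 = 575
575 - 265 = 310

CCCX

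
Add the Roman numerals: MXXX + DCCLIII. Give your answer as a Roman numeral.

MXXX = 1030
DCCLIII = 753
1030 + 753 = 1783

MDCCLXXXIII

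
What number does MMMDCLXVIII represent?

MMMDCLXVIII: M=1000, M=1000, M=1000, D=500, C=100, L=50, X=10, V=5, I=1, I=1, I=1
1000 + 1000 + 1000 + 500 + 100 + 50 + 10 + 5 + 1 + 1 + 1 = 3668

3668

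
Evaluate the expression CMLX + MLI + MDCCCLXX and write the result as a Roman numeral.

CMLX = 960, MLI = 1051, MDCCCLXX = 1870
960 + 1051 = 2011
2011 + 1870 = 3881

MMMDCCCLXXXI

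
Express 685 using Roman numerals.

Convert 685 to Roman numerals:
  685 contains 1×500 (D)
  185 contains 1×100 (C)
  85 contains 1×50 (L)
  35 contains 3×10 (XXX)
  5 contains 1×5 (V)

DCLXXXV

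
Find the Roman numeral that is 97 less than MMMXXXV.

MMMXXXV = 3035
3035 - 97 = 2938

MMCMXXXVIII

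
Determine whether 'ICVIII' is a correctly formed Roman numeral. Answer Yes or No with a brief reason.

'ICVIII': Invalid subtractive combination: IC

No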